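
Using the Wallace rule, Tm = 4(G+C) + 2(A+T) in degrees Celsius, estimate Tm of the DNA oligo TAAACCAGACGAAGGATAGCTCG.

C=5, A=9, T=3, G=6
A+T = 12, G+C = 11
Tm = 4·11 + 2·12 = 44 + 24 = 68°C

68°C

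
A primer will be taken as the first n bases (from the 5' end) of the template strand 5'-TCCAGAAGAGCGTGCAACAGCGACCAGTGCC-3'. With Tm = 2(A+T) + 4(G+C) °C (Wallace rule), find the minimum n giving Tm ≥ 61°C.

First 19 bases: TCCAGAAGAGCGTGCAACA → Tm = 58°C (< 61°C)
First 20 bases: TCCAGAAGAGCGTGCAACAG → Tm = 62°C (≥ 61°C)
Each additional base adds 2°C (A/T) or 4°C (G/C), so Tm is non-decreasing in n; n = 20 is the first length to reach 61°C.

n = 20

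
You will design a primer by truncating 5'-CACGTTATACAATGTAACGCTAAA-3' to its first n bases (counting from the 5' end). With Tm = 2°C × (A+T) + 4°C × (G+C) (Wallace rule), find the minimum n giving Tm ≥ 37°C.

n = 14

First 13 bases: CACGTTATACAAT → Tm = 34°C (< 37°C)
First 14 bases: CACGTTATACAATG → Tm = 38°C (≥ 37°C)
Since every base adds ≥2°C, Tm only increases with n, so the threshold is first crossed at n = 14.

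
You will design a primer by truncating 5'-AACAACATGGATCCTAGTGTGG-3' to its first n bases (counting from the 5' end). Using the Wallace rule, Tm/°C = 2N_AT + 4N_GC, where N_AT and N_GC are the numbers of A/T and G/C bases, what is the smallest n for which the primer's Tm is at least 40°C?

First 13 bases: AACAACATGGATC → Tm = 36°C (< 40°C)
First 14 bases: AACAACATGGATCC → Tm = 40°C (≥ 40°C)
Since every base adds ≥2°C, Tm only increases with n, so the threshold is first crossed at n = 14.

n = 14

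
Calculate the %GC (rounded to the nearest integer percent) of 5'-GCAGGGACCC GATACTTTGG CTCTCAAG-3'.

G=8, C=8, T=6, A=6
G+C = 8 + 8 = 16 out of 28 bases
%GC = 16/28 × 100 = 57.14% ≈ 57%

57%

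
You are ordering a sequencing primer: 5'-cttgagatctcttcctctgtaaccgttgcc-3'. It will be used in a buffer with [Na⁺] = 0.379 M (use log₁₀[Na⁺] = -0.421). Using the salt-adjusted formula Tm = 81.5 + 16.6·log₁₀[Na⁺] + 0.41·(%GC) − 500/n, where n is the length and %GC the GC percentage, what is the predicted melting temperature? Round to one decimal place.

78.3°C

Length n = 30. Counting bases: C=10, A=4, G=5, T=11
G+C = 15, so %GC = 15/30 × 100 = 50%
Salt term: 16.6 × (-0.421) = -6.989
GC term: 0.41 × 50 = 20.5; length term: −500/30 = −16.667
Tm = 81.5 + (-6.989) + 20.5 − 16.667 = 78.344 → 78.3°C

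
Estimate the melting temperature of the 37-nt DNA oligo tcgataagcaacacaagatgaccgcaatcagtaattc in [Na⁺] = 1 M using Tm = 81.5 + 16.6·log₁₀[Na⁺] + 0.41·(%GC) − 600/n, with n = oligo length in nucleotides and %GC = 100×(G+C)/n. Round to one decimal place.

81.9°C

Length n = 37. Scanning the sequence gives G=6, A=15, C=9, T=7.
G+C = 15, so %GC = 15/37 × 100 = 40.541%
Salt term: 16.6 × (0) = 0
GC term: 0.41 × 40.541 = 16.622; length term: −600/37 = −16.216
Tm = 81.5 + (0) + 16.622 − 16.216 = 81.906 → 81.9°C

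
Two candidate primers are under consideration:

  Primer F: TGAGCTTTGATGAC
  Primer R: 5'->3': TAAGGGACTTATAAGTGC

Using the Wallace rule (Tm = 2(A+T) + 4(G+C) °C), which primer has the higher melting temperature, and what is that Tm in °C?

Primer R, 50°C

Primer F: A+T=8, G+C=6 → Tm = 2(8)+4(6) = 40°C
Primer R: A+T=11, G+C=7 → Tm = 2(11)+4(7) = 50°C
40°C vs 50°C → primer R is higher.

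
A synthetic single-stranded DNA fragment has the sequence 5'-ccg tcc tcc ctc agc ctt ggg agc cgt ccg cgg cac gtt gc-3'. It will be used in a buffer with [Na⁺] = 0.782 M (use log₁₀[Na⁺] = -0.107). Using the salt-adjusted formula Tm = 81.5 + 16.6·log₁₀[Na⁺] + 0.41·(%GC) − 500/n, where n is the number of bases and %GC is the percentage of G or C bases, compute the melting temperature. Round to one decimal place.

97.5°C

Length n = 41. Base counts: C=18, A=3, G=12, T=8
G+C = 30, so %GC = 30/41 × 100 = 73.171%
Salt term: 16.6 × (-0.107) = -1.776
GC term: 0.41 × 73.171 = 30; length term: −500/41 = −12.195
Tm = 81.5 + (-1.776) + 30 − 12.195 = 97.529 → 97.5°C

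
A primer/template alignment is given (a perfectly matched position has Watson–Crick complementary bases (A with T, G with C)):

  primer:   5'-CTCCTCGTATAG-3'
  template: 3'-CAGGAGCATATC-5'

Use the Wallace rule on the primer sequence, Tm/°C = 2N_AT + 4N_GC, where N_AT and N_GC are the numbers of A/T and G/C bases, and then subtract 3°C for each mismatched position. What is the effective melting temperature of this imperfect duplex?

Primer base counts: A=2, T=4, G=2, C=4 → A+T=6, G+C=6
Perfect-match Tm = 2(6) + 4(6) = 12 + 24 = 36°C
Mismatches (positions where the bases are not complementary): 1 (at position 1)
Effective Tm = 36 − 1×3 = 36 − 3 = 33°C

33°C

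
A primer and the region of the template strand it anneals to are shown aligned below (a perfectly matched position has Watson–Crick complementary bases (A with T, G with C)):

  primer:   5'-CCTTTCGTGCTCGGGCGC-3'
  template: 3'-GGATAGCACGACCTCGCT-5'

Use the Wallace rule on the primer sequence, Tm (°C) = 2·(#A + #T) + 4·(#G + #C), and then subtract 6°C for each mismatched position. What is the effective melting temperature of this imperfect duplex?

Primer base counts: A=0, T=5, G=6, C=7 → A+T=5, G+C=13
Perfect-match Tm = 2(5) + 4(13) = 10 + 52 = 62°C
Mismatches (positions where the bases are not complementary): 4 (at positions 4, 12, 14, 18)
Effective Tm = 62 − 4×6 = 62 − 24 = 38°C

38°C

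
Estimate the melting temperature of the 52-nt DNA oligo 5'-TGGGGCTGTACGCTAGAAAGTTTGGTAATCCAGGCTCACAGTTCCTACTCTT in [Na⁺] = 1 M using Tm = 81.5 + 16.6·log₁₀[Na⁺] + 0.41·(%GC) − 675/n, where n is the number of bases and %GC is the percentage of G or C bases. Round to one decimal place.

Length n = 52. Scanning the sequence gives C=12, A=11, T=16, G=13.
G+C = 25, so %GC = 25/52 × 100 = 48.077%
Salt term: 16.6 × (0) = 0
GC term: 0.41 × 48.077 = 19.712; length term: −675/52 = −12.981
Tm = 81.5 + (0) + 19.712 − 12.981 = 88.231 → 88.2°C

88.2°C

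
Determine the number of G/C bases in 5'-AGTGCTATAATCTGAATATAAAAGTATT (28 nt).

Counting bases: T=10, C=2, A=12, G=4
Total G or C: 4 + 2 = 6

6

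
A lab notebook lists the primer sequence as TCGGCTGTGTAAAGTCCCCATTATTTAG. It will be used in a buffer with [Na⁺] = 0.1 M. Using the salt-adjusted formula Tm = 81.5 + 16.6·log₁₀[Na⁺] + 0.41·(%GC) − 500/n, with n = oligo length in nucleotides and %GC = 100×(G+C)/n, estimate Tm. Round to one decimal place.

64.6°C

Length n = 28. Counting bases: C=6, T=10, G=6, A=6
G+C = 12, so %GC = 12/28 × 100 = 42.857%
Salt term: 16.6 × (-1) = -16.6
GC term: 0.41 × 42.857 = 17.571; length term: −500/28 = −17.857
Tm = 81.5 + (-16.6) + 17.571 − 17.857 = 64.614 → 64.6°C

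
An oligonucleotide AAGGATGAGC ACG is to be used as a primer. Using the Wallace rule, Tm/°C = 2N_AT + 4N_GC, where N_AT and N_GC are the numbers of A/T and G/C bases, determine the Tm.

Scanning the sequence gives G=5, C=2, T=1, A=5.
So N_AT = 6 and N_GC = 7.
Tm = 4·7 + 2·6 = 28 + 12 = 40°C

40°C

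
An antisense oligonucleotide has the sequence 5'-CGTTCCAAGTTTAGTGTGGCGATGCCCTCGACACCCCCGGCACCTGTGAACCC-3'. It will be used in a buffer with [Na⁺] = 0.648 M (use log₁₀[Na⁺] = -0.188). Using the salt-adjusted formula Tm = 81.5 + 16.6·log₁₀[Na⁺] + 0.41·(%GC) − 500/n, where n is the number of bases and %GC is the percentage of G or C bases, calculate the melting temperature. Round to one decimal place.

94.5°C

Length n = 53. Base counts: C=20, T=11, A=9, G=13
G+C = 33, so %GC = 33/53 × 100 = 62.264%
Salt term: 16.6 × (-0.188) = -3.121
GC term: 0.41 × 62.264 = 25.528; length term: −500/53 = −9.434
Tm = 81.5 + (-3.121) + 25.528 − 9.434 = 94.473 → 94.5°C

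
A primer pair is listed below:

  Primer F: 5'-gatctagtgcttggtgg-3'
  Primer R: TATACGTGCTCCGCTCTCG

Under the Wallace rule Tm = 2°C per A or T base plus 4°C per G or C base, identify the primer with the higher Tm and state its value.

Primer F: A+T=8, G+C=9 → Tm = 2(8)+4(9) = 52°C
Primer R: A+T=8, G+C=11 → Tm = 2(8)+4(11) = 60°C
52°C vs 60°C → primer R is higher.

Primer R, 60°C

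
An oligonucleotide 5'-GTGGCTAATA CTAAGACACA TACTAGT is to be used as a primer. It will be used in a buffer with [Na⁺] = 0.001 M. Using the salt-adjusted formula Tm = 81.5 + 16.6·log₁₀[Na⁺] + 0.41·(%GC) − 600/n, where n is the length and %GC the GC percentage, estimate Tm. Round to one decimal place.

Length n = 27. Counting bases: A=10, C=5, T=7, G=5
G+C = 10, so %GC = 10/27 × 100 = 37.037%
Salt term: 16.6 × (-3) = -49.8
GC term: 0.41 × 37.037 = 15.185; length term: −600/27 = −22.222
Tm = 81.5 + (-49.8) + 15.185 − 22.222 = 24.663 → 24.7°C

24.7°C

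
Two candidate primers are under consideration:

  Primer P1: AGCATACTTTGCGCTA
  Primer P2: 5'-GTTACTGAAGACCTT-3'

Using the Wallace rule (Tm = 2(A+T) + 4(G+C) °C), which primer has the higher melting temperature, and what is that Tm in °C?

Primer P1, 46°C

Primer P1: A+T=9, G+C=7 → Tm = 2(9)+4(7) = 46°C
Primer P2: A+T=9, G+C=6 → Tm = 2(9)+4(6) = 42°C
46°C vs 42°C → primer P1 is higher.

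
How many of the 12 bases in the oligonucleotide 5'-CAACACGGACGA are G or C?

7

Base counts: A=5, C=4, G=3, T=0
G+C = 3 + 4 = 7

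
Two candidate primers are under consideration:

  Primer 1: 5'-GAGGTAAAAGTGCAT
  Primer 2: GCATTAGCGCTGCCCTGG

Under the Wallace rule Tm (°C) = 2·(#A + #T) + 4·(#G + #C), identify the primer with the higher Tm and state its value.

Primer 1: A+T=9, G+C=6 → Tm = 2(9)+4(6) = 42°C
Primer 2: A+T=6, G+C=12 → Tm = 2(6)+4(12) = 60°C
42°C vs 60°C → primer 2 is higher.

Primer 2, 60°C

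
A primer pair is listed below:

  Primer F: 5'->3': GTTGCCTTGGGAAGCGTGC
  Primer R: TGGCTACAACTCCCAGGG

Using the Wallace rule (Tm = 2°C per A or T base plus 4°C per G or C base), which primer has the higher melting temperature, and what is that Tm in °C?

Primer F, 62°C

Primer F: A+T=7, G+C=12 → Tm = 2(7)+4(12) = 62°C
Primer R: A+T=7, G+C=11 → Tm = 2(7)+4(11) = 58°C
62°C vs 58°C → primer F is higher.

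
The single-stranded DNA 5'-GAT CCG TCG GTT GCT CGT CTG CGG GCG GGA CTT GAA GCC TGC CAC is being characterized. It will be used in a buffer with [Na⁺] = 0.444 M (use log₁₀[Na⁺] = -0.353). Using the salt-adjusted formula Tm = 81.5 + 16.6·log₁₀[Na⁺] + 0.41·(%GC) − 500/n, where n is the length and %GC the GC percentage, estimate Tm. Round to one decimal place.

Length n = 45. Base counts: C=14, G=16, A=5, T=10
G+C = 30, so %GC = 30/45 × 100 = 66.667%
Salt term: 16.6 × (-0.353) = -5.86
GC term: 0.41 × 66.667 = 27.333; length term: −500/45 = −11.111
Tm = 81.5 + (-5.86) + 27.333 − 11.111 = 91.862 → 91.9°C

91.9°C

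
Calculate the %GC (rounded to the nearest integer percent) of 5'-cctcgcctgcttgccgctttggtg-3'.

67%

Base counts: A=0, C=9, T=8, G=7
G+C = 7 + 9 = 16 out of 24 bases
%GC = 16/24 × 100 = 66.67% ≈ 67%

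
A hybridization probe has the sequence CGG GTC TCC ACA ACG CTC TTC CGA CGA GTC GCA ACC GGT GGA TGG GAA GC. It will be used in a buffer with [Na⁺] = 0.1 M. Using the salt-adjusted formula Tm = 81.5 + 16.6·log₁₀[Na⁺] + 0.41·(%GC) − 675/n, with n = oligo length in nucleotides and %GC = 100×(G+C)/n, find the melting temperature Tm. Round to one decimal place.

77.6°C

Length n = 50. Scanning the sequence gives C=16, A=10, G=16, T=8.
G+C = 32, so %GC = 32/50 × 100 = 64%
Salt term: 16.6 × (-1) = -16.6
GC term: 0.41 × 64 = 26.24; length term: −675/50 = −13.5
Tm = 81.5 + (-16.6) + 26.24 − 13.5 = 77.64 → 77.6°C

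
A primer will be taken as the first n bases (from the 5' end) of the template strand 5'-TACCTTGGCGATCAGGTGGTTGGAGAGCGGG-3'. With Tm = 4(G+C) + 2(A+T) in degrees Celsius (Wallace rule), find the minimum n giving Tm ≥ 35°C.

n = 12

First 11 bases: TACCTTGGCGA → Tm = 34°C (< 35°C)
First 12 bases: TACCTTGGCGAT → Tm = 36°C (≥ 35°C)
Each additional base adds 2°C (A/T) or 4°C (G/C), so Tm is non-decreasing in n; n = 12 is the first length to reach 35°C.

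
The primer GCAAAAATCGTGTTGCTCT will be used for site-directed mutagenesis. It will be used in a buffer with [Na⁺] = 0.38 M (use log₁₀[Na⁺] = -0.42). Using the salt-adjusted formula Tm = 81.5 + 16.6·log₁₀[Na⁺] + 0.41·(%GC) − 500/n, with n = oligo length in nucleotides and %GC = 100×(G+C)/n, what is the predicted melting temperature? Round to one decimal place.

65.5°C

Length n = 19. Counting bases: A=5, C=4, G=4, T=6
G+C = 8, so %GC = 8/19 × 100 = 42.105%
Salt term: 16.6 × (-0.42) = -6.972
GC term: 0.41 × 42.105 = 17.263; length term: −500/19 = −26.316
Tm = 81.5 + (-6.972) + 17.263 − 26.316 = 65.475 → 65.5°C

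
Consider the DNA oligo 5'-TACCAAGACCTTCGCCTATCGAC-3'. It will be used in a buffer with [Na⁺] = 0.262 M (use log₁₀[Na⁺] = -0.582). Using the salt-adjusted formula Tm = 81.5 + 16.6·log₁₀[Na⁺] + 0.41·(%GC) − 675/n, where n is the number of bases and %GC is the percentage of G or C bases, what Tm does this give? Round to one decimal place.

63.9°C

Length n = 23. Counting bases: A=6, C=9, T=5, G=3
G+C = 12, so %GC = 12/23 × 100 = 52.174%
Salt term: 16.6 × (-0.582) = -9.661
GC term: 0.41 × 52.174 = 21.391; length term: −675/23 = −29.348
Tm = 81.5 + (-9.661) + 21.391 − 29.348 = 63.882 → 63.9°C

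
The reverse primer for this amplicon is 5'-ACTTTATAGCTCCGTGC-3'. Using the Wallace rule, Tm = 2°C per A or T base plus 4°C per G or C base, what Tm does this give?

A=3, C=5, T=6, G=3
A+T = 9, G+C = 8
Tm = 2×9 + 4×8 = 50°C

50°C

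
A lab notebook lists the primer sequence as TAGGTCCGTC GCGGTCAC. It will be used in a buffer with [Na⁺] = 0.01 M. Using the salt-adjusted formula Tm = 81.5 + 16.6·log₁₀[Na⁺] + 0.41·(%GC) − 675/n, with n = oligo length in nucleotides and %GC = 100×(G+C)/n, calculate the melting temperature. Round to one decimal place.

Length n = 18. Counting bases: T=4, G=6, C=6, A=2
G+C = 12, so %GC = 12/18 × 100 = 66.667%
Salt term: 16.6 × (-2) = -33.2
GC term: 0.41 × 66.667 = 27.333; length term: −675/18 = −37.5
Tm = 81.5 + (-33.2) + 27.333 − 37.5 = 38.133 → 38.1°C

38.1°C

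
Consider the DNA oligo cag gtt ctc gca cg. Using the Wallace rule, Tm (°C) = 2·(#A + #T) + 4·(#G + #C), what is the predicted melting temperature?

Counting bases: G=4, A=2, C=5, T=3
So N_AT = 5 and N_GC = 9.
Tm = 4·9 + 2·5 = 36 + 10 = 46°C

46°C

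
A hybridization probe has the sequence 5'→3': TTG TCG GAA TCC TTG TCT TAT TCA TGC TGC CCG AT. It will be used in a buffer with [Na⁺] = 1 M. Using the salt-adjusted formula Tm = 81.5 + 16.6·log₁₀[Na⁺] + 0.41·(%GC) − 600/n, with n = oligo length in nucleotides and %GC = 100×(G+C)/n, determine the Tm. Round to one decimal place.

83.1°C

Length n = 35. C=9, A=5, T=14, G=7
G+C = 16, so %GC = 16/35 × 100 = 45.714%
Salt term: 16.6 × (0) = 0
GC term: 0.41 × 45.714 = 18.743; length term: −600/35 = −17.143
Tm = 81.5 + (0) + 18.743 − 17.143 = 83.1 → 83.1°C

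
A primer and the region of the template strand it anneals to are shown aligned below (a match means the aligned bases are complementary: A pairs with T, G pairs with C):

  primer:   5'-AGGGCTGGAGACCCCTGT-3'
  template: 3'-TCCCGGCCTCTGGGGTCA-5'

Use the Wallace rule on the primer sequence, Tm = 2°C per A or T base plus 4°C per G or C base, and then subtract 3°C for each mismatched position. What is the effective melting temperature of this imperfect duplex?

54°C

Primer base counts: A=3, T=3, G=7, C=5 → A+T=6, G+C=12
Perfect-match Tm = 2(6) + 4(12) = 12 + 48 = 60°C
Mismatches (positions where the bases are not complementary): 2 (at positions 6, 16)
Effective Tm = 60 − 2×3 = 60 − 6 = 54°C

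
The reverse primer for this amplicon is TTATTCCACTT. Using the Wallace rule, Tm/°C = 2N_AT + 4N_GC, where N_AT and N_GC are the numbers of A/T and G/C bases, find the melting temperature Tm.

28°C

Base counts: C=3, G=0, A=2, T=6
So N_AT = 8 and N_GC = 3.
Tm = 4·3 + 2·8 = 12 + 16 = 28°C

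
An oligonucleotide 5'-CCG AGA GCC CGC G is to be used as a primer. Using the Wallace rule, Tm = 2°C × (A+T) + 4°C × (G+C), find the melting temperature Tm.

Counting bases: T=0, G=5, C=6, A=2
AT pairs contribute 2, GC pairs contribute 11.
Tm = 2×2 + 4×11 = 48°C

48°C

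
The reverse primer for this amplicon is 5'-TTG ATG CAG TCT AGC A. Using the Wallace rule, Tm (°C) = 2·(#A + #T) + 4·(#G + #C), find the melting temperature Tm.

46°C

Counting bases: C=3, T=5, A=4, G=4
So N_AT = 9 and N_GC = 7.
Tm = 2×9 + 4×7 = 46°C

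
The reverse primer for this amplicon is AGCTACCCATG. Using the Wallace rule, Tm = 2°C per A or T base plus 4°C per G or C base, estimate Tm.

34°C

Scanning the sequence gives T=2, A=3, C=4, G=2.
AT pairs contribute 5, GC pairs contribute 6.
Tm = 2(5) + 4(6) = 10 + 24 = 34°C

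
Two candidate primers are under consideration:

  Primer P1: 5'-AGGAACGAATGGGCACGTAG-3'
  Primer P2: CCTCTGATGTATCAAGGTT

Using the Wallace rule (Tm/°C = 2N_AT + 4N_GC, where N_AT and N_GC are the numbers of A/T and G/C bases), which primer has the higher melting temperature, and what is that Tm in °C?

Primer P1: A+T=9, G+C=11 → Tm = 2(9)+4(11) = 62°C
Primer P2: A+T=11, G+C=8 → Tm = 2(11)+4(8) = 54°C
62°C vs 54°C → primer P1 is higher.

Primer P1, 62°C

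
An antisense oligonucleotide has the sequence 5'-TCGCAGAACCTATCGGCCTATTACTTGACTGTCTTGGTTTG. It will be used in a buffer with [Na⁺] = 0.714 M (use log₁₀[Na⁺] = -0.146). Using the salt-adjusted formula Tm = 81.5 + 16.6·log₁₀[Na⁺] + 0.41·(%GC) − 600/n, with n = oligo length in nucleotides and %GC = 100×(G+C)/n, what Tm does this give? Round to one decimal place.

Length n = 41. Counting bases: C=10, T=15, A=7, G=9
G+C = 19, so %GC = 19/41 × 100 = 46.341%
Salt term: 16.6 × (-0.146) = -2.424
GC term: 0.41 × 46.341 = 19; length term: −600/41 = −14.634
Tm = 81.5 + (-2.424) + 19 − 14.634 = 83.442 → 83.4°C

83.4°C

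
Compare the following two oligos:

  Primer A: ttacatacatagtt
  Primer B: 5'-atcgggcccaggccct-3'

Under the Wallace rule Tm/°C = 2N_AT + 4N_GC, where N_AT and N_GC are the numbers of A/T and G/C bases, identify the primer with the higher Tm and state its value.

Primer A: A+T=11, G+C=3 → Tm = 2(11)+4(3) = 34°C
Primer B: A+T=4, G+C=12 → Tm = 2(4)+4(12) = 56°C
34°C vs 56°C → primer B is higher.

Primer B, 56°C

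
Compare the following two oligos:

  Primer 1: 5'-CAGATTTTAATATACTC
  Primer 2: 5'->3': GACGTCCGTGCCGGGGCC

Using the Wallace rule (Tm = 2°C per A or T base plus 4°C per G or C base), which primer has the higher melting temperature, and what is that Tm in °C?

Primer 2, 66°C

Primer 1: A+T=13, G+C=4 → Tm = 2(13)+4(4) = 42°C
Primer 2: A+T=3, G+C=15 → Tm = 2(3)+4(15) = 66°C
42°C vs 66°C → primer 2 is higher.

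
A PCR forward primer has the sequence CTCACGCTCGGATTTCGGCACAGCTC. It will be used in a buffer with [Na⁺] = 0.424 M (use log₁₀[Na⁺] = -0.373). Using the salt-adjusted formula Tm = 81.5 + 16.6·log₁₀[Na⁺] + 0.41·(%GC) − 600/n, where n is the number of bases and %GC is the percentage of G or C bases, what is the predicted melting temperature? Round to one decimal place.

Length n = 26. Scanning the sequence gives G=6, A=4, C=10, T=6.
G+C = 16, so %GC = 16/26 × 100 = 61.538%
Salt term: 16.6 × (-0.373) = -6.192
GC term: 0.41 × 61.538 = 25.231; length term: −600/26 = −23.077
Tm = 81.5 + (-6.192) + 25.231 − 23.077 = 77.462 → 77.5°C

77.5°C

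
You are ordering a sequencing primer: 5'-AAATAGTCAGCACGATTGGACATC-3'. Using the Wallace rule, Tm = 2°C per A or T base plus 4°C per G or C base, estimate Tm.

Scanning the sequence gives C=5, A=9, G=5, T=5.
A+T = 14, G+C = 10
Tm = 2×14 + 4×10 = 68°C

68°C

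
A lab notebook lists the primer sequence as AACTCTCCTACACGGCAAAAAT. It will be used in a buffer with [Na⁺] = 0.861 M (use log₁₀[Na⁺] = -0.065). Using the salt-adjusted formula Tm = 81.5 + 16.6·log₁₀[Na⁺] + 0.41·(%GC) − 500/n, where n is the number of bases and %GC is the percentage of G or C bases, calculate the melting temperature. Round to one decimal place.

74.5°C

Length n = 22. Base counts: T=4, G=2, A=9, C=7
G+C = 9, so %GC = 9/22 × 100 = 40.909%
Salt term: 16.6 × (-0.065) = -1.079
GC term: 0.41 × 40.909 = 16.773; length term: −500/22 = −22.727
Tm = 81.5 + (-1.079) + 16.773 − 22.727 = 74.467 → 74.5°C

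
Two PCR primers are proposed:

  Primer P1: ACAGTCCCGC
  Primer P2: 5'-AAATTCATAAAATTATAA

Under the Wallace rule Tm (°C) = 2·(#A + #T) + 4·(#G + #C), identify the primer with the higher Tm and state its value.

Primer P2, 38°C

Primer P1: A+T=3, G+C=7 → Tm = 2(3)+4(7) = 34°C
Primer P2: A+T=17, G+C=1 → Tm = 2(17)+4(1) = 38°C
34°C vs 38°C → primer P2 is higher.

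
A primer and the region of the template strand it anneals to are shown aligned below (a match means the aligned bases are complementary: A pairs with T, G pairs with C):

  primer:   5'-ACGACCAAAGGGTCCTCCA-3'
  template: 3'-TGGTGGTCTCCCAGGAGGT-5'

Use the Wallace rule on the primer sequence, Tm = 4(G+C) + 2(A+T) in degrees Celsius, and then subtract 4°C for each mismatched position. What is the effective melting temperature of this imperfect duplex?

52°C

Primer base counts: A=6, T=2, G=4, C=7 → A+T=8, G+C=11
Perfect-match Tm = 2(8) + 4(11) = 16 + 44 = 60°C
Mismatches (positions where the bases are not complementary): 2 (at positions 3, 8)
Effective Tm = 60 − 2×4 = 60 − 8 = 52°C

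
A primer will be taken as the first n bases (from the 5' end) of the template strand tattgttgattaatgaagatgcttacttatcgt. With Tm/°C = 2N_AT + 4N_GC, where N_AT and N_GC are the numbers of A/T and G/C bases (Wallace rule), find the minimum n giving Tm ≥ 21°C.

First 8 bases: TATTGTTG → Tm = 20°C (< 21°C)
First 9 bases: TATTGTTGA → Tm = 22°C (≥ 21°C)
Each additional base adds 2°C (A/T) or 4°C (G/C), so Tm is non-decreasing in n; n = 9 is the first length to reach 21°C.

n = 9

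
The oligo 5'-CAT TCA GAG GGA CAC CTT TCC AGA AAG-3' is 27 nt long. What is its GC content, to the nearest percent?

48%

Base counts: G=6, A=9, C=7, T=5
G+C = 6 + 7 = 13 out of 27 bases
%GC = 13/27 × 100 = 48.15% ≈ 48%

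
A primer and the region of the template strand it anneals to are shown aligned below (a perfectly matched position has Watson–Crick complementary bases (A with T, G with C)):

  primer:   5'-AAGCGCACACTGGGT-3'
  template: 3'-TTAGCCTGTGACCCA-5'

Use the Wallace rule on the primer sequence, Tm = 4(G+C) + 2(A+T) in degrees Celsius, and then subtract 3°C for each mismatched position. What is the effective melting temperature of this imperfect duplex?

Primer base counts: A=4, T=2, G=5, C=4 → A+T=6, G+C=9
Perfect-match Tm = 2(6) + 4(9) = 12 + 36 = 48°C
Mismatches (positions where the bases are not complementary): 2 (at positions 3, 6)
Effective Tm = 48 − 2×3 = 48 − 6 = 42°C

42°C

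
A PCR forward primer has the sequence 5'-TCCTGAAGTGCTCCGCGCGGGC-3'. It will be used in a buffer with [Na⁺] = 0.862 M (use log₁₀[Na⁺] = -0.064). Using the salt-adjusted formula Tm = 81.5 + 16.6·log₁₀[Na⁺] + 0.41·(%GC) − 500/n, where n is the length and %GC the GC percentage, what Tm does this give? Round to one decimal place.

Length n = 22. Base counts: G=8, A=2, C=8, T=4
G+C = 16, so %GC = 16/22 × 100 = 72.727%
Salt term: 16.6 × (-0.064) = -1.062
GC term: 0.41 × 72.727 = 29.818; length term: −500/22 = −22.727
Tm = 81.5 + (-1.062) + 29.818 − 22.727 = 87.529 → 87.5°C

87.5°C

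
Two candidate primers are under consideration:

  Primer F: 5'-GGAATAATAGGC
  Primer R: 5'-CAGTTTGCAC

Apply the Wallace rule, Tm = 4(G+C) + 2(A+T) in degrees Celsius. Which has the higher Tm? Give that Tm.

Primer F, 34°C

Primer F: A+T=7, G+C=5 → Tm = 2(7)+4(5) = 34°C
Primer R: A+T=5, G+C=5 → Tm = 2(5)+4(5) = 30°C
34°C vs 30°C → primer F is higher.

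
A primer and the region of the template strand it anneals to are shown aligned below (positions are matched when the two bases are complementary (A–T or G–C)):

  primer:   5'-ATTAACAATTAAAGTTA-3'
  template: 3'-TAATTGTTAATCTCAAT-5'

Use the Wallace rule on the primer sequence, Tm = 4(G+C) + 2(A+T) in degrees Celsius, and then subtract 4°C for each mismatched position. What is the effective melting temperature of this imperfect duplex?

34°C

Primer base counts: A=9, T=6, G=1, C=1 → A+T=15, G+C=2
Perfect-match Tm = 2(15) + 4(2) = 30 + 8 = 38°C
Mismatches (positions where the bases are not complementary): 1 (at position 12)
Effective Tm = 38 − 1×4 = 38 − 4 = 34°C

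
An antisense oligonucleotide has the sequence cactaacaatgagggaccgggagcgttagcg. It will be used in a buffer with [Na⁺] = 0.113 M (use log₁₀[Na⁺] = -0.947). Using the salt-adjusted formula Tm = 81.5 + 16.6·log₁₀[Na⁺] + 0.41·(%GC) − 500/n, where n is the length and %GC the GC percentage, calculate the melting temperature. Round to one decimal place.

73.5°C

Length n = 31. Counting bases: C=7, A=9, T=4, G=11
G+C = 18, so %GC = 18/31 × 100 = 58.065%
Salt term: 16.6 × (-0.947) = -15.72
GC term: 0.41 × 58.065 = 23.807; length term: −500/31 = −16.129
Tm = 81.5 + (-15.72) + 23.807 − 16.129 = 73.458 → 73.5°C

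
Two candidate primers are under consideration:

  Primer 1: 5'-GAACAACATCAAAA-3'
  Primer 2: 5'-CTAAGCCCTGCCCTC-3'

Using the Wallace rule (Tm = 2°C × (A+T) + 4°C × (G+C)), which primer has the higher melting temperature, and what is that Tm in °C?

Primer 1: A+T=10, G+C=4 → Tm = 2(10)+4(4) = 36°C
Primer 2: A+T=5, G+C=10 → Tm = 2(5)+4(10) = 50°C
36°C vs 50°C → primer 2 is higher.

Primer 2, 50°C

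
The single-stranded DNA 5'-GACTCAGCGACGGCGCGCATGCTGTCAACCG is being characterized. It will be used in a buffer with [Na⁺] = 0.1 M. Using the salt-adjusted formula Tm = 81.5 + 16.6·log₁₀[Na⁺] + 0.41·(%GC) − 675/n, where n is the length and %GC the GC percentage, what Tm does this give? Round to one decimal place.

Length n = 31. Scanning the sequence gives T=4, G=10, A=6, C=11.
G+C = 21, so %GC = 21/31 × 100 = 67.742%
Salt term: 16.6 × (-1) = -16.6
GC term: 0.41 × 67.742 = 27.774; length term: −675/31 = −21.774
Tm = 81.5 + (-16.6) + 27.774 − 21.774 = 70.9 → 70.9°C

70.9°C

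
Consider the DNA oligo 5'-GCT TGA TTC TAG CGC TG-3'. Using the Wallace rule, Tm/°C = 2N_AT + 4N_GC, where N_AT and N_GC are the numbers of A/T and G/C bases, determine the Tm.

Base counts: A=2, T=6, G=5, C=4
A+T = 8, G+C = 9
Tm = 4·9 + 2·8 = 36 + 16 = 52°C

52°C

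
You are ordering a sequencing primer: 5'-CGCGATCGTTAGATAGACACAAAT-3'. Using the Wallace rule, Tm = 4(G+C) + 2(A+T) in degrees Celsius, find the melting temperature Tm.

68°C

Counting bases: A=9, C=5, T=5, G=5
AT pairs contribute 14, GC pairs contribute 10.
Tm = 4·10 + 2·14 = 40 + 28 = 68°C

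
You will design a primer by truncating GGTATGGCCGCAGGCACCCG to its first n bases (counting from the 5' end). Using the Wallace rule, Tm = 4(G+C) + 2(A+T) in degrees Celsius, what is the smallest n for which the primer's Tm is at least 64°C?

First 18 bases: GGTATGGCCGCAGGCACC → Tm = 62°C (< 64°C)
First 19 bases: GGTATGGCCGCAGGCACCC → Tm = 66°C (≥ 64°C)
Since every base adds ≥2°C, Tm only increases with n, so the threshold is first crossed at n = 19.

n = 19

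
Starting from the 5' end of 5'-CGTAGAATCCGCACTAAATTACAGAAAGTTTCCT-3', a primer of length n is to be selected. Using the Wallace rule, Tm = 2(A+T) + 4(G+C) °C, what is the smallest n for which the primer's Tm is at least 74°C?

First 26 bases: CGTAGAATCCGCACTAAATTACAGAA → Tm = 72°C (< 74°C)
First 27 bases: CGTAGAATCCGCACTAAATTACAGAAA → Tm = 74°C (≥ 74°C)
Each additional base adds 2°C (A/T) or 4°C (G/C), so Tm is non-decreasing in n; n = 27 is the first length to reach 74°C.

n = 27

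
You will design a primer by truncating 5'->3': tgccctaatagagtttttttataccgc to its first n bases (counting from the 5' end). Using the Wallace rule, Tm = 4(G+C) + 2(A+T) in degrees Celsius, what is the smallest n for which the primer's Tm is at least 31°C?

n = 11

First 10 bases: TGCCCTAATA → Tm = 28°C (< 31°C)
First 11 bases: TGCCCTAATAG → Tm = 32°C (≥ 31°C)
Each additional base adds 2°C (A/T) or 4°C (G/C), so Tm is non-decreasing in n; n = 11 is the first length to reach 31°C.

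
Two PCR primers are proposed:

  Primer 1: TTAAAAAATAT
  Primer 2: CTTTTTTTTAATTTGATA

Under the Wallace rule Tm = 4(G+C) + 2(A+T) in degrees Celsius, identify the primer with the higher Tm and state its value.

Primer 1: A+T=11, G+C=0 → Tm = 2(11)+4(0) = 22°C
Primer 2: A+T=16, G+C=2 → Tm = 2(16)+4(2) = 40°C
22°C vs 40°C → primer 2 is higher.

Primer 2, 40°C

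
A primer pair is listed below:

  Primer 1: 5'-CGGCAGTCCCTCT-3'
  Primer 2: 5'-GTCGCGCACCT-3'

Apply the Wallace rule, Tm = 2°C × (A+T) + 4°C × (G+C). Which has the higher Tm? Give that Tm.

Primer 1: A+T=4, G+C=9 → Tm = 2(4)+4(9) = 44°C
Primer 2: A+T=3, G+C=8 → Tm = 2(3)+4(8) = 38°C
44°C vs 38°C → primer 1 is higher.

Primer 1, 44°C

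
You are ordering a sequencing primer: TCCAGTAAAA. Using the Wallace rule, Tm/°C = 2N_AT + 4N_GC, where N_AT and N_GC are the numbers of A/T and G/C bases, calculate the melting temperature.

26°C

Counting bases: T=2, C=2, A=5, G=1
So N_AT = 7 and N_GC = 3.
Tm = 4·3 + 2·7 = 12 + 14 = 26°C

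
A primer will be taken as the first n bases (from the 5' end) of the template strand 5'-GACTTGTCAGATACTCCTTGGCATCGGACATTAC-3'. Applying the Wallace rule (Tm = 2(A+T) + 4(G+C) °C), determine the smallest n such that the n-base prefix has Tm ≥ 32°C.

First 10 bases: GACTTGTCAG → Tm = 30°C (< 32°C)
First 11 bases: GACTTGTCAGA → Tm = 32°C (≥ 32°C)
Since every base adds ≥2°C, Tm only increases with n, so the threshold is first crossed at n = 11.

n = 11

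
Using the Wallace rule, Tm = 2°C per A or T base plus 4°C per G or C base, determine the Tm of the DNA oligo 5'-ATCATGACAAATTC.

36°C

Counting bases: G=1, T=4, C=3, A=6
A+T = 10, G+C = 4
Tm = 4·4 + 2·10 = 16 + 20 = 36°C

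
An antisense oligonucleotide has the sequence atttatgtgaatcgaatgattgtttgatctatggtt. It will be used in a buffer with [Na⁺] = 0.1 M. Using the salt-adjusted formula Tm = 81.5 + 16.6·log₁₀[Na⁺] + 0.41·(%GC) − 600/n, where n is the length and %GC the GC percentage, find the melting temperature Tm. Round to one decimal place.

Length n = 36. Counting bases: G=8, C=2, T=17, A=9
G+C = 10, so %GC = 10/36 × 100 = 27.778%
Salt term: 16.6 × (-1) = -16.6
GC term: 0.41 × 27.778 = 11.389; length term: −600/36 = −16.667
Tm = 81.5 + (-16.6) + 11.389 − 16.667 = 59.622 → 59.6°C

59.6°C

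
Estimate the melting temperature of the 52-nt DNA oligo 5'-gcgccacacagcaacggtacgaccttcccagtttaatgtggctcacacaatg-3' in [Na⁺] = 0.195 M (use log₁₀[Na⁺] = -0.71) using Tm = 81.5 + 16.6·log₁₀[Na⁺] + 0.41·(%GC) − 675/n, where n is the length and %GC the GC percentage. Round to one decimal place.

Length n = 52. Base counts: G=11, C=17, A=14, T=10
G+C = 28, so %GC = 28/52 × 100 = 53.846%
Salt term: 16.6 × (-0.71) = -11.786
GC term: 0.41 × 53.846 = 22.077; length term: −675/52 = −12.981
Tm = 81.5 + (-11.786) + 22.077 − 12.981 = 78.81 → 78.8°C

78.8°C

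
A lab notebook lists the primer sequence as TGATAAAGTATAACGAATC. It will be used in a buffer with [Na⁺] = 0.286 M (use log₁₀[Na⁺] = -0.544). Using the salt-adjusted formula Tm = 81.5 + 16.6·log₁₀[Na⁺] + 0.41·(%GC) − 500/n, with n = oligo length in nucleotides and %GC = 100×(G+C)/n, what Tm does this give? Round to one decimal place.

Length n = 19. Scanning the sequence gives A=9, T=5, G=3, C=2.
G+C = 5, so %GC = 5/19 × 100 = 26.316%
Salt term: 16.6 × (-0.544) = -9.03
GC term: 0.41 × 26.316 = 10.79; length term: −500/19 = −26.316
Tm = 81.5 + (-9.03) + 10.79 − 26.316 = 56.944 → 56.9°C

56.9°C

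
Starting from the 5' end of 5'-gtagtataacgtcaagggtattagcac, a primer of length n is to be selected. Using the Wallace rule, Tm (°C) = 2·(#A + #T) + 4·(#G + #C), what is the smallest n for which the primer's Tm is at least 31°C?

n = 12

First 11 bases: GTAGTATAACG → Tm = 30°C (< 31°C)
First 12 bases: GTAGTATAACGT → Tm = 32°C (≥ 31°C)
Each additional base adds 2°C (A/T) or 4°C (G/C), so Tm is non-decreasing in n; n = 12 is the first length to reach 31°C.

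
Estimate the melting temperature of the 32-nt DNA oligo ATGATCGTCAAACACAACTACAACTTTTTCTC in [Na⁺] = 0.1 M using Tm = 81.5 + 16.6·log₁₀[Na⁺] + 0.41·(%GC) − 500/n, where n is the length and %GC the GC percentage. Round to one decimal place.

Length n = 32. C=9, T=10, G=2, A=11
G+C = 11, so %GC = 11/32 × 100 = 34.375%
Salt term: 16.6 × (-1) = -16.6
GC term: 0.41 × 34.375 = 14.094; length term: −500/32 = −15.625
Tm = 81.5 + (-16.6) + 14.094 − 15.625 = 63.369 → 63.4°C

63.4°C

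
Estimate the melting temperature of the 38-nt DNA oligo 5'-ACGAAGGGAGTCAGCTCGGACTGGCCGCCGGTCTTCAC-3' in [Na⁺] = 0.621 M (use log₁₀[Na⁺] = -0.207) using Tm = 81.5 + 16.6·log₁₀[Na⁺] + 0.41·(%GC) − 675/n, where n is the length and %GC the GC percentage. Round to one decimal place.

87.3°C

Length n = 38. Counting bases: T=6, A=7, C=12, G=13
G+C = 25, so %GC = 25/38 × 100 = 65.789%
Salt term: 16.6 × (-0.207) = -3.436
GC term: 0.41 × 65.789 = 26.973; length term: −675/38 = −17.763
Tm = 81.5 + (-3.436) + 26.973 − 17.763 = 87.274 → 87.3°C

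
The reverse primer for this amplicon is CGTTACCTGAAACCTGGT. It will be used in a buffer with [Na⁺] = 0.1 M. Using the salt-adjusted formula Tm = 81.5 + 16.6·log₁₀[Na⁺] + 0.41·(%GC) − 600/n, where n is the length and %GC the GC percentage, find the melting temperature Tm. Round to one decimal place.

52.1°C

Length n = 18. Scanning the sequence gives C=5, G=4, T=5, A=4.
G+C = 9, so %GC = 9/18 × 100 = 50%
Salt term: 16.6 × (-1) = -16.6
GC term: 0.41 × 50 = 20.5; length term: −600/18 = −33.333
Tm = 81.5 + (-16.6) + 20.5 − 33.333 = 52.067 → 52.1°C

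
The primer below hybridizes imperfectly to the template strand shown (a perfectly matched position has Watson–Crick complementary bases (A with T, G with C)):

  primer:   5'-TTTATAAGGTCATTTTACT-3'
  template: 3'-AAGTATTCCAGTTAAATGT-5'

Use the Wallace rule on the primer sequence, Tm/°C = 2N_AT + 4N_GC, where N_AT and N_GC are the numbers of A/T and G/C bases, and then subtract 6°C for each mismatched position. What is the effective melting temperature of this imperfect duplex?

28°C

Primer base counts: A=5, T=10, G=2, C=2 → A+T=15, G+C=4
Perfect-match Tm = 2(15) + 4(4) = 30 + 16 = 46°C
Mismatches (positions where the bases are not complementary): 3 (at positions 3, 13, 19)
Effective Tm = 46 − 3×6 = 46 − 18 = 28°C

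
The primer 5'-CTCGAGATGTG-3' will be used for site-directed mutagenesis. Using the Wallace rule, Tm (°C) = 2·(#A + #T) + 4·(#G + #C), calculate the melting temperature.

Scanning the sequence gives A=2, T=3, G=4, C=2.
A+T = 5, G+C = 6
Tm = 4·6 + 2·5 = 24 + 10 = 34°C

34°C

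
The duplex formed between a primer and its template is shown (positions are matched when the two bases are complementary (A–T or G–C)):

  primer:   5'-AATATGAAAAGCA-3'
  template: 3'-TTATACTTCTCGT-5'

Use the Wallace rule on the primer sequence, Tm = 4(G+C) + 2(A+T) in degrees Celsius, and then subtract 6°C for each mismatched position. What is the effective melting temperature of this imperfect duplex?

26°C

Primer base counts: A=8, T=2, G=2, C=1 → A+T=10, G+C=3
Perfect-match Tm = 2(10) + 4(3) = 20 + 12 = 32°C
Mismatches (positions where the bases are not complementary): 1 (at position 9)
Effective Tm = 32 − 1×6 = 32 − 6 = 26°C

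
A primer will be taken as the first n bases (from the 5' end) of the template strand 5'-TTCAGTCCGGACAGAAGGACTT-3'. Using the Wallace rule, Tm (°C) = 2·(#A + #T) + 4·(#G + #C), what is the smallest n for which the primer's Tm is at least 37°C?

n = 12

First 11 bases: TTCAGTCCGGA → Tm = 34°C (< 37°C)
First 12 bases: TTCAGTCCGGAC → Tm = 38°C (≥ 37°C)
Since every base adds ≥2°C, Tm only increases with n, so the threshold is first crossed at n = 12.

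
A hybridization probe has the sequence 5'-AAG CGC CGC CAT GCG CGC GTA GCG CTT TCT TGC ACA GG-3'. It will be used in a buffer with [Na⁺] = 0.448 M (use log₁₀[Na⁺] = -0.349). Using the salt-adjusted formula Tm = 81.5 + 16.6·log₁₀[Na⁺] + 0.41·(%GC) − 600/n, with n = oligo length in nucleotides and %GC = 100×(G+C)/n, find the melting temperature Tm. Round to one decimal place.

Length n = 38. Counting bases: A=6, T=7, G=12, C=13
G+C = 25, so %GC = 25/38 × 100 = 65.789%
Salt term: 16.6 × (-0.349) = -5.793
GC term: 0.41 × 65.789 = 26.973; length term: −600/38 = −15.789
Tm = 81.5 + (-5.793) + 26.973 − 15.789 = 86.891 → 86.9°C

86.9°C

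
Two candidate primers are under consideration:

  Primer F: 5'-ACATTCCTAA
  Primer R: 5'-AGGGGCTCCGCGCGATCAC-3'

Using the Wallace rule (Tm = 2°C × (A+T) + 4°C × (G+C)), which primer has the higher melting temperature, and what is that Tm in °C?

Primer R, 66°C

Primer F: A+T=7, G+C=3 → Tm = 2(7)+4(3) = 26°C
Primer R: A+T=5, G+C=14 → Tm = 2(5)+4(14) = 66°C
26°C vs 66°C → primer R is higher.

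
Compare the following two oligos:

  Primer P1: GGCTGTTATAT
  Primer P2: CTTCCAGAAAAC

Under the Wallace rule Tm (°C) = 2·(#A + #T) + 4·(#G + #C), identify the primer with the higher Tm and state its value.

Primer P2, 34°C

Primer P1: A+T=7, G+C=4 → Tm = 2(7)+4(4) = 30°C
Primer P2: A+T=7, G+C=5 → Tm = 2(7)+4(5) = 34°C
30°C vs 34°C → primer P2 is higher.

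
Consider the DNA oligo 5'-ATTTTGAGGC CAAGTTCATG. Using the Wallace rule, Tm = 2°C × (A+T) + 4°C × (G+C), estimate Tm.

G=5, C=3, T=7, A=5
So N_AT = 12 and N_GC = 8.
Tm = 4·8 + 2·12 = 32 + 24 = 56°C

56°C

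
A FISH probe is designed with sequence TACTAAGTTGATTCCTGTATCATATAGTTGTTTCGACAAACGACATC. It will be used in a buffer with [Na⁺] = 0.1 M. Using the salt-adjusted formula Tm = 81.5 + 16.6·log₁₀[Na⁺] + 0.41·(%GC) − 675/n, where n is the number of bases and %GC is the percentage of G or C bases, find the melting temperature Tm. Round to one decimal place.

64.5°C

Length n = 47. Base counts: G=7, C=9, A=14, T=17
G+C = 16, so %GC = 16/47 × 100 = 34.043%
Salt term: 16.6 × (-1) = -16.6
GC term: 0.41 × 34.043 = 13.958; length term: −675/47 = −14.362
Tm = 81.5 + (-16.6) + 13.958 − 14.362 = 64.496 → 64.5°C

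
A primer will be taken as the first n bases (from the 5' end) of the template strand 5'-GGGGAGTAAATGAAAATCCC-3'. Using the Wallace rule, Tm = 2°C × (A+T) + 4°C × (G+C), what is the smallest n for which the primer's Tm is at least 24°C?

First 6 bases: GGGGAG → Tm = 22°C (< 24°C)
First 7 bases: GGGGAGT → Tm = 24°C (≥ 24°C)
Since every base adds ≥2°C, Tm only increases with n, so the threshold is first crossed at n = 7.

n = 7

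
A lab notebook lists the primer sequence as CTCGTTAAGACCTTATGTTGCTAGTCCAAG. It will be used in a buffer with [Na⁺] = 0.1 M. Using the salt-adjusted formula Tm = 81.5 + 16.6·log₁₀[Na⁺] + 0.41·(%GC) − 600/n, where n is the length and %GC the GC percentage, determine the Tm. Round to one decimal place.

62.7°C

Length n = 30. Counting bases: A=7, T=10, G=6, C=7
G+C = 13, so %GC = 13/30 × 100 = 43.333%
Salt term: 16.6 × (-1) = -16.6
GC term: 0.41 × 43.333 = 17.767; length term: −600/30 = −20
Tm = 81.5 + (-16.6) + 17.767 − 20 = 62.667 → 62.7°C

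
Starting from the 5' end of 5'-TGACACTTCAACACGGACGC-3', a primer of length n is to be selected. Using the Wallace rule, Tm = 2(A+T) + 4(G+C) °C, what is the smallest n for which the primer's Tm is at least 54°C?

n = 18

First 17 bases: TGACACTTCAACACGGA → Tm = 50°C (< 54°C)
First 18 bases: TGACACTTCAACACGGAC → Tm = 54°C (≥ 54°C)
Since every base adds ≥2°C, Tm only increases with n, so the threshold is first crossed at n = 18.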